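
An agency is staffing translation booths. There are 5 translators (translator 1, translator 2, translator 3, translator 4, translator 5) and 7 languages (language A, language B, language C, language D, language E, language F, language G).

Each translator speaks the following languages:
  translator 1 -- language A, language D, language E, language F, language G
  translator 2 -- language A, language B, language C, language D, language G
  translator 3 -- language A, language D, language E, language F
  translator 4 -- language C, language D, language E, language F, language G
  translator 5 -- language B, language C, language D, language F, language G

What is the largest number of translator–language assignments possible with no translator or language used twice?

5

A valid assignment of size 5: translator 1-language G, translator 2-language B, translator 3-language A, translator 4-language D, translator 5-language F.
This saturates every translator, so 5 is the maximum.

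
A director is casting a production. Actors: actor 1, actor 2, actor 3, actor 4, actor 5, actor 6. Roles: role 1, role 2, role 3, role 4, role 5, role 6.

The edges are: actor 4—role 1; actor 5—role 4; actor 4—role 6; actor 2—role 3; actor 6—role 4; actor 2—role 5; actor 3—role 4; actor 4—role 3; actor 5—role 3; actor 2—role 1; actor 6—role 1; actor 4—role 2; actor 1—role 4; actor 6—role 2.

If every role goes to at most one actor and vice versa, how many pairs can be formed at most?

5

For example, pair actor 1-role 4, actor 2-role 5, actor 4-role 2, actor 5-role 3, actor 6-role 1.
The set {actor 1, actor 3} has only 1 neighbour ({role 4}), so by Hall's theorem at most 5 of the 6 actors can be matched.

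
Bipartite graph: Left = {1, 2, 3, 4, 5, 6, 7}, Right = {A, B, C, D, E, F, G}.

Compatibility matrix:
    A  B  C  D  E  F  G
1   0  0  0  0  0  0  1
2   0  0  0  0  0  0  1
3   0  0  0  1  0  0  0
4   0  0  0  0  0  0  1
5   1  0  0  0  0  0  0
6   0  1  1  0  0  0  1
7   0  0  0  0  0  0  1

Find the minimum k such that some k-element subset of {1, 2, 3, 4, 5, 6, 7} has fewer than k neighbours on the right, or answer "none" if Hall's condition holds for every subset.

Take S = {1, 2}. Its neighbourhood is {G}, so |N(S)| = 1 < |S| = 2.
No single vertex violates Hall's condition since each has at least one neighbour, so 2 is the minimum.

2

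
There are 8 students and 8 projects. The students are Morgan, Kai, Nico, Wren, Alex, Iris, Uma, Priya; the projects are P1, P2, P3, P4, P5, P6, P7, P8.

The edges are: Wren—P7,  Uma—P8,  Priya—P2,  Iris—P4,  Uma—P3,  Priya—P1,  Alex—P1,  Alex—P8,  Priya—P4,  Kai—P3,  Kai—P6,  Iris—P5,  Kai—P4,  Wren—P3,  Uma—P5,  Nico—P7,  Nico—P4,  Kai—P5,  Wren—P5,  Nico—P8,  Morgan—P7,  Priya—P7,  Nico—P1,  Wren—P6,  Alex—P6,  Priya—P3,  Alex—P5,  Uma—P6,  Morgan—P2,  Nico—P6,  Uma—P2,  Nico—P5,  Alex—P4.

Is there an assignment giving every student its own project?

A valid assignment of size 8: Morgan-P2, Kai-P6, Nico-P7, Wren-P5, Alex-P8, Iris-P4, Uma-P3, Priya-P1.
All 8 students are covered.

Yes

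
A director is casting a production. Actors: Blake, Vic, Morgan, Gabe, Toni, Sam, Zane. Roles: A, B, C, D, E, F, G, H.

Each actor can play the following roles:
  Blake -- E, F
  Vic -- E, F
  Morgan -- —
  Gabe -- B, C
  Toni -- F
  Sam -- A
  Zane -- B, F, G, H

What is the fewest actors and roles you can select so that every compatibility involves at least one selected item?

5

{Gabe, Sam, Zane, E, F} is a vertex cover of size 5: every edge has an endpoint in this set.
No smaller cover exists because Blake–F, Vic–E, Gabe–C, Sam–A, Zane–B is a matching of size 5, and a cover must include an endpoint of each of these disjoint edges (König's theorem).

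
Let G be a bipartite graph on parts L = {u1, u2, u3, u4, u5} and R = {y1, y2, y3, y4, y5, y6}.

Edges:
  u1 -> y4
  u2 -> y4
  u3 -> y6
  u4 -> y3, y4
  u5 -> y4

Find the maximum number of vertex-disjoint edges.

3

A valid assignment of size 3: u1-y4, u3-y6, u4-y3.
The set {u1, u2, u5} has only 1 neighbour ({y4}), so by Hall's theorem at most 3 of the 5 left vertices can be matched.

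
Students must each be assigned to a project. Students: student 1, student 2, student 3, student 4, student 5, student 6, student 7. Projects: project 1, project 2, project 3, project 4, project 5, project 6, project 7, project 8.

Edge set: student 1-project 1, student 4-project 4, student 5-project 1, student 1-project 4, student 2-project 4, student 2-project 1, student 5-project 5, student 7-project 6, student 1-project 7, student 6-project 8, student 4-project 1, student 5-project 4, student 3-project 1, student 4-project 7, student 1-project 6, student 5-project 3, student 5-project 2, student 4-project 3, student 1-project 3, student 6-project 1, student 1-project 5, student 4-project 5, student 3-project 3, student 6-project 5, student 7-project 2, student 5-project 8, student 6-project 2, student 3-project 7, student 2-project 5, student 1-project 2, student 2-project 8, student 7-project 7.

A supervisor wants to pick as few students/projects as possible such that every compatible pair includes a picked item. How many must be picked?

7

{student 1, student 2, student 3, student 4, student 5, student 6, student 7} is a vertex cover of size 7: every edge has an endpoint in this set.
No smaller cover exists because student 1–project 6, student 2–project 4, student 3–project 1, student 4–project 3, student 5–project 2, student 6–project 8, student 7–project 7 is a matching of size 7, and a cover must include an endpoint of each of these disjoint edges (König's theorem).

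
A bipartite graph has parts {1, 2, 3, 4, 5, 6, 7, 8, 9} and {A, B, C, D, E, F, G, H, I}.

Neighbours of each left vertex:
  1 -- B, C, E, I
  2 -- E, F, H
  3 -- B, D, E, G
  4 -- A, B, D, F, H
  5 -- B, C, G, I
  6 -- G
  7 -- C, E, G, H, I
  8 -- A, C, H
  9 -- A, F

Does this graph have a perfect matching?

One maximum matching: 1–I, 2–H, 3–B, 4–D, 5–C, 6–G, 7–E, 8–A, 9–F.
All 9 left vertices are covered.

Yes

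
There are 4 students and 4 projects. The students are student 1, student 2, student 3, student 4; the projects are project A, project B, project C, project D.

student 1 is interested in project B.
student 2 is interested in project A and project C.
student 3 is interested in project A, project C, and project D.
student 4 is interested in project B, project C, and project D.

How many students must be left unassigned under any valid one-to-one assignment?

0

For example, pair student 1–project B, student 2–project A, student 3–project D, student 4–project C.
This saturates every student, so 4 is the maximum.
That matches 4 of the 4, leaving 0 unmatched; no matching can do better.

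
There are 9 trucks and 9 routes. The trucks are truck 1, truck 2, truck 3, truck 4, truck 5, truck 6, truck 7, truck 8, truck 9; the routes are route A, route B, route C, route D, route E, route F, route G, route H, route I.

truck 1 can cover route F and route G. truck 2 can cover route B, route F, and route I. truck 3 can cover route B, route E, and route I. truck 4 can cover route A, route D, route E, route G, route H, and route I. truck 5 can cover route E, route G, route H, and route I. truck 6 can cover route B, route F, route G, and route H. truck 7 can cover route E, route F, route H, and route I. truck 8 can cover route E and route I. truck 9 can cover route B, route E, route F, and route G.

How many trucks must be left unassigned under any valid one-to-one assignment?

2

For example, pair truck 1-route G, truck 2-route I, truck 3-route B, truck 4-route D, truck 5-route H, truck 6-route F, truck 7-route E.
The set {truck 1, truck 2, truck 3, truck 5, truck 6, truck 7, truck 8, truck 9} has only 6 neighbours ({route B, route E, route F, route G, route H, route I}), so by Hall's theorem at most 7 of the 9 trucks can be matched.
That matches 7 of the 9, leaving 2 unmatched; no matching can do better.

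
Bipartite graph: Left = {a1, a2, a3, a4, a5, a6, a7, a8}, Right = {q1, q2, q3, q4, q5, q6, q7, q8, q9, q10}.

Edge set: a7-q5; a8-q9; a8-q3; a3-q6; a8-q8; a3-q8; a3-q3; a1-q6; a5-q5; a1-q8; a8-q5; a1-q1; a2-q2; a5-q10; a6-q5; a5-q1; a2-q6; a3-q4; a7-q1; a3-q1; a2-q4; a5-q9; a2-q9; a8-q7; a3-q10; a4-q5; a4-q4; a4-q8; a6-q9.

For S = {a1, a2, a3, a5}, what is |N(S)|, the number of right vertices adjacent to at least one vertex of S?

The union of neighbours of {a1, a2, a3, a5} is {q1, q2, q3, q4, q5, q6, q8, q9, q10}, which has 9 elements.
Since |N(S)| = 9 ≥ |S| = 4, Hall's condition holds for this subset.

9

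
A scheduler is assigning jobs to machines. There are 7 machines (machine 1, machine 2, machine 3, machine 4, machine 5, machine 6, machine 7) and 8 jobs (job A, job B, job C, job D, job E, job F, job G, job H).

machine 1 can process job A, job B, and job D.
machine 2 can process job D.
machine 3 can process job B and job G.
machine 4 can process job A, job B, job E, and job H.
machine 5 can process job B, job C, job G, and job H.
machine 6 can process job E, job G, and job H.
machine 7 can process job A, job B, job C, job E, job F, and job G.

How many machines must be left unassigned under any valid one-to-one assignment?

0

A valid assignment of size 7: machine 1–job A, machine 2–job D, machine 3–job B, machine 4–job E, machine 5–job H, machine 6–job G, machine 7–job F.
All 7 machines are matched, so no larger matching exists.
That matches 7 of the 7, leaving 0 unmatched; no matching can do better.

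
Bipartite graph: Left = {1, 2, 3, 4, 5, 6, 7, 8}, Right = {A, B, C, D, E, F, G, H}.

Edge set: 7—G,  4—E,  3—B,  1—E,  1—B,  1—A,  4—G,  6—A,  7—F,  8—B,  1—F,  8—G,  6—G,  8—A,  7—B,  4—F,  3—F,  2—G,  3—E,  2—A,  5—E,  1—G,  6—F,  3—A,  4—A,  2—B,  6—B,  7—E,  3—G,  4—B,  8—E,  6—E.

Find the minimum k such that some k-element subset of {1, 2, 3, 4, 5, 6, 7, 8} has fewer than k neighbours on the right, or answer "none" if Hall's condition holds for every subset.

Take S = {1, 2, 3, 4, 5, 6}. Its neighbourhood is {A, B, E, F, G}, so |N(S)| = 5 < |S| = 6.
Every subset of size less than 6 has at least as many neighbours as members, so 6 is the minimum.

6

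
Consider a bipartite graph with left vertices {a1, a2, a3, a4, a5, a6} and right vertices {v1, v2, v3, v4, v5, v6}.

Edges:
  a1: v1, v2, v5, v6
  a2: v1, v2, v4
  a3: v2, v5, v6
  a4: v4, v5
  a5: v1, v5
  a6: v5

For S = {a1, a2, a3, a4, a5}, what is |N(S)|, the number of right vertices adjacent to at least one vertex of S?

The union of neighbours of {a1, a2, a3, a4, a5} is {v1, v2, v4, v5, v6}, which has 5 elements.
Since |N(S)| = 5 ≥ |S| = 5, Hall's condition holds for this subset.

5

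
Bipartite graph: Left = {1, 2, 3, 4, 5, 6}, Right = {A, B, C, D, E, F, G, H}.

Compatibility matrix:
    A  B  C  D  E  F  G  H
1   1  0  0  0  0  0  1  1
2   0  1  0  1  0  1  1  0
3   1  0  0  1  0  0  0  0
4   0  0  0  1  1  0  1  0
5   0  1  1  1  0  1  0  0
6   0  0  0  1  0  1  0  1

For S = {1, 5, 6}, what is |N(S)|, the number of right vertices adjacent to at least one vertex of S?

7

The union of neighbours of {1, 5, 6} is {A, B, C, D, F, G, H}, which has 7 elements.
Since |N(S)| = 7 ≥ |S| = 3, Hall's condition holds for this subset.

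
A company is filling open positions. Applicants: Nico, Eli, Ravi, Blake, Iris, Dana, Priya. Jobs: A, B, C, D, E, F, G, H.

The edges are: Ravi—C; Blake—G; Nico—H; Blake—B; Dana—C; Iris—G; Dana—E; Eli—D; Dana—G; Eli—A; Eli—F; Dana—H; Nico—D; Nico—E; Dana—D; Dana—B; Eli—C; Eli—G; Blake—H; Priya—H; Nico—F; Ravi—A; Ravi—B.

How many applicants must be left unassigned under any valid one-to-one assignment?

For example, pair Nico–E, Eli–A, Ravi–C, Blake–B, Iris–G, Dana–D, Priya–H.
This saturates every applicant, so 7 is the maximum.
That matches 7 of the 7, leaving 0 unmatched; no matching can do better.

0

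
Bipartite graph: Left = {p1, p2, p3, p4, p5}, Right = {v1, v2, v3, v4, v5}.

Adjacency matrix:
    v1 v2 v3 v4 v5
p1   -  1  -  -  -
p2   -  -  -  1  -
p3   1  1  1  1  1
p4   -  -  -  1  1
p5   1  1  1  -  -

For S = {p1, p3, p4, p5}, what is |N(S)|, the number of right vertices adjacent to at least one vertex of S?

5

The union of neighbours of {p1, p3, p4, p5} is {v1, v2, v3, v4, v5}, which has 5 elements.
Since |N(S)| = 5 ≥ |S| = 4, Hall's condition holds for this subset.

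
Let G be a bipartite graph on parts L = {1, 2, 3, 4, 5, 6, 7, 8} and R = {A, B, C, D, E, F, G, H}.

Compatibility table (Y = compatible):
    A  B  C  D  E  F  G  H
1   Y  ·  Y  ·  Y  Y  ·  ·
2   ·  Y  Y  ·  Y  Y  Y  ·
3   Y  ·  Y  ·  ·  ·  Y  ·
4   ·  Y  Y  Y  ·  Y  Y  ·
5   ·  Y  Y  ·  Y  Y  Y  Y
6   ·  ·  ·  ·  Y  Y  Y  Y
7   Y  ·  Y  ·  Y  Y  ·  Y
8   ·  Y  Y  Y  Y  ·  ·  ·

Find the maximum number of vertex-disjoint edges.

8

For example, pair 1–E, 2–G, 3–C, 4–D, 5–H, 6–F, 7–A, 8–B.
This saturates every left vertex, so 8 is the maximum.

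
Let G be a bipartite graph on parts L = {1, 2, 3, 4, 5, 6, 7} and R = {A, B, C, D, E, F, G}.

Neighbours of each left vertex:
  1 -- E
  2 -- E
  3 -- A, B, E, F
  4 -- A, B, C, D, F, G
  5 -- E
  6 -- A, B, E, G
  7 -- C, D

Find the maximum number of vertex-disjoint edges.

A valid assignment of size 5: 1→E, 3→F, 4→G, 6→B, 7→C.
The set {1, 2, 5} has only 1 neighbour ({E}), so by Hall's theorem at most 5 of the 7 left vertices can be matched.

5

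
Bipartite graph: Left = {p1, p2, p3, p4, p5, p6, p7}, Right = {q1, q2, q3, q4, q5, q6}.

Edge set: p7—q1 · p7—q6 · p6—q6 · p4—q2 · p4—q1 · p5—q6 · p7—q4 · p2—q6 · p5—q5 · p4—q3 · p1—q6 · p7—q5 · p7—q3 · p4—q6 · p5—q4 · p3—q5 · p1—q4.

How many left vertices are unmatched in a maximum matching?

2

A valid assignment of size 5: p1→q4, p2→q6, p3→q5, p4→q2, p7→q1.
The set {p1, p2, p3, p5, p6} has only 3 neighbours ({q4, q5, q6}), so by Hall's theorem at most 5 of the 7 left vertices can be matched.
That matches 5 of the 7, leaving 2 unmatched; no matching can do better.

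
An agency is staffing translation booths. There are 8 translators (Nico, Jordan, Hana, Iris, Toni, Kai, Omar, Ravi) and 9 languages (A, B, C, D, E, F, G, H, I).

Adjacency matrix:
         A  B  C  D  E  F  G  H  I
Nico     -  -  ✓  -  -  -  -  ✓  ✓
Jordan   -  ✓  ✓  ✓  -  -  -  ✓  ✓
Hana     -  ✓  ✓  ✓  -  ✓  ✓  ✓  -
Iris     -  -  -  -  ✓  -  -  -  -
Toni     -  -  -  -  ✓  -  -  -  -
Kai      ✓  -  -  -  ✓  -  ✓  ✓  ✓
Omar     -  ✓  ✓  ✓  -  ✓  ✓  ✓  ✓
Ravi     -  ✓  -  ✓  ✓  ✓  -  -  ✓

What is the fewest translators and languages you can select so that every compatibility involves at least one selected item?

7

The 7 edges Nico–C, Jordan–H, Hana–G, Iris–E, Kai–A, Omar–F, Ravi–B form a matching, so any vertex cover needs at least 7 vertices (one per matched edge).
Conversely {Nico, Jordan, Hana, Kai, Omar, Ravi, E} meets every edge and has exactly 7 vertices, so 7 is optimal.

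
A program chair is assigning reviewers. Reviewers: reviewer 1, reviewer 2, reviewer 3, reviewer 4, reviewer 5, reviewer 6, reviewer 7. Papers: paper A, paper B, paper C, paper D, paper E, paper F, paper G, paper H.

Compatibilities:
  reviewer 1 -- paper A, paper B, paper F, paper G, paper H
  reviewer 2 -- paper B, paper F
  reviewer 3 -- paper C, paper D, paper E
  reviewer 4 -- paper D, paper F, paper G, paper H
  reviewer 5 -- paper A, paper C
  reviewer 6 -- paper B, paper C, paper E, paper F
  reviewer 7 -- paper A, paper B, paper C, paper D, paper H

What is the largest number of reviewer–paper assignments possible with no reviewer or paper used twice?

One maximum matching: reviewer 1→paper G, reviewer 2→paper F, reviewer 3→paper C, reviewer 4→paper D, reviewer 5→paper A, reviewer 6→paper E, reviewer 7→paper B.
This saturates every reviewer, so 7 is the maximum.

7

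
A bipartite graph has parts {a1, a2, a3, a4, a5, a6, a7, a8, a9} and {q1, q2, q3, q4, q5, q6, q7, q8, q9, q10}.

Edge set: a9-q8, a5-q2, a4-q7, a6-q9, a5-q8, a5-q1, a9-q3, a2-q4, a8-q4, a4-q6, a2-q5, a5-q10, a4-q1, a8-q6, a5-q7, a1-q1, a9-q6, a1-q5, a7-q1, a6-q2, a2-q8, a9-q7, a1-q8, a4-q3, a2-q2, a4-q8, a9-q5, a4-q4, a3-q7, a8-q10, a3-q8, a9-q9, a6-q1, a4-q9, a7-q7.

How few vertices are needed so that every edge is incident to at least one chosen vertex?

The 9 edges a1–q5, a2–q4, a3–q8, a4–q6, a5–q7, a6–q2, a7–q1, a8–q10, a9–q9 form a matching, so any vertex cover needs at least 9 vertices (one per matched edge).
Conversely {a1, a2, a3, a4, a5, a6, a7, a8, a9} meets every edge and has exactly 9 vertices, so 9 is optimal.

9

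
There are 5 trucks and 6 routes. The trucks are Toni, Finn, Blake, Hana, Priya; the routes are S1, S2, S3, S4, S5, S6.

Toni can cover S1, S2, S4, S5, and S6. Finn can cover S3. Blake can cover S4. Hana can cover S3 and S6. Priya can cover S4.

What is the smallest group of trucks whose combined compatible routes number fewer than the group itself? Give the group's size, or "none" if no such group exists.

2

Take S = {Blake, Priya}. Its neighbourhood is {S4}, so |N(S)| = 1 < |S| = 2.
No single vertex violates Hall's condition since each has at least one neighbour, so 2 is the minimum.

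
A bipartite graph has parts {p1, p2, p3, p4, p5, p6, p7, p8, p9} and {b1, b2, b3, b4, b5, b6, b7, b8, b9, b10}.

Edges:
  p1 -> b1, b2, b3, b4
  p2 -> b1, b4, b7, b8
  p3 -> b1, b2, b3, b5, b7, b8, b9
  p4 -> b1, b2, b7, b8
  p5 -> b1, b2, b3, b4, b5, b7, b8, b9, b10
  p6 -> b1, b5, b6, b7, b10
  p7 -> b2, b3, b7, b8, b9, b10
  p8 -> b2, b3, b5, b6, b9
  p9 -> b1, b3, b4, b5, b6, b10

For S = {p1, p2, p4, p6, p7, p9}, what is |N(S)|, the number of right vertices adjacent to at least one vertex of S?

10

The union of neighbours of {p1, p2, p4, p6, p7, p9} is {b1, b2, b3, b4, b5, b6, b7, b8, b9, b10}, which has 10 elements.
Since |N(S)| = 10 ≥ |S| = 6, Hall's condition holds for this subset.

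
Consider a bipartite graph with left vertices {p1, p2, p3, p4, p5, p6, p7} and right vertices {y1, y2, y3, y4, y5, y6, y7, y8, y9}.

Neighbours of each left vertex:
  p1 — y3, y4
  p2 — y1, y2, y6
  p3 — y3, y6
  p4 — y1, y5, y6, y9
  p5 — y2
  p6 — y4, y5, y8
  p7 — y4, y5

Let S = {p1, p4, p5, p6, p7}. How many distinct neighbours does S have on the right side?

The union of neighbours of {p1, p4, p5, p6, p7} is {y1, y2, y3, y4, y5, y6, y8, y9}, which has 8 elements.
Since |N(S)| = 8 ≥ |S| = 5, Hall's condition holds for this subset.

8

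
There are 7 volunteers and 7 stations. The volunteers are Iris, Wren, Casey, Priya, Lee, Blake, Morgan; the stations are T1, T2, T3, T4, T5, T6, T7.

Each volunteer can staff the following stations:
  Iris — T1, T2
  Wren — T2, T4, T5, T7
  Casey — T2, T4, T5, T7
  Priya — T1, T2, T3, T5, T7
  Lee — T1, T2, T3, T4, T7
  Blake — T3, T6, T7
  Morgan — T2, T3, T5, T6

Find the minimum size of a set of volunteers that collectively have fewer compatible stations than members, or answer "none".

A matching saturating every volunteer exists, for instance Iris→T1, Wren→T7, Casey→T2, Priya→T3, Lee→T4, Blake→T6, Morgan→T5.
By Hall's marriage theorem, this means |N(S)| ≥ |S| for every subset S, so no violating subset exists.

none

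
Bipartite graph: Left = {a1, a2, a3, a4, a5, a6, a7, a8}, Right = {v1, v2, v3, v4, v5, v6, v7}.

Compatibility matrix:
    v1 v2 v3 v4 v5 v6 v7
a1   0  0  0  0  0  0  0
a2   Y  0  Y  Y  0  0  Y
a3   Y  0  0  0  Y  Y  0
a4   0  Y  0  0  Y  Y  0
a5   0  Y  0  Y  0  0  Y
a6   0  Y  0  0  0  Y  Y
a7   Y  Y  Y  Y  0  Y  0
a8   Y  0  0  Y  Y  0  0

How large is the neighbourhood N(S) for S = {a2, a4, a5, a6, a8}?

The union of neighbours of {a2, a4, a5, a6, a8} is {v1, v2, v3, v4, v5, v6, v7}, which has 7 elements.
Since |N(S)| = 7 ≥ |S| = 5, Hall's condition holds for this subset.

7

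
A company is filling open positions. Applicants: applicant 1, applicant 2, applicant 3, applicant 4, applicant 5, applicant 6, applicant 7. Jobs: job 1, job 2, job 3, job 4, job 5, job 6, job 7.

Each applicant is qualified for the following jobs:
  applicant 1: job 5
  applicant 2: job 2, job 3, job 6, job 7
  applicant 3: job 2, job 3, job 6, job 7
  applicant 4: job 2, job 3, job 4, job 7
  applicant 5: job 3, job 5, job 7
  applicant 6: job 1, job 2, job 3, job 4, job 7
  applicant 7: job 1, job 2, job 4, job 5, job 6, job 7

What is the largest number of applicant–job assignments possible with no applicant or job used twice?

For example, pair applicant 1→job 5, applicant 2→job 2, applicant 3→job 6, applicant 4→job 4, applicant 5→job 3, applicant 6→job 1, applicant 7→job 7.
All 7 applicants are matched, so no larger matching exists.

7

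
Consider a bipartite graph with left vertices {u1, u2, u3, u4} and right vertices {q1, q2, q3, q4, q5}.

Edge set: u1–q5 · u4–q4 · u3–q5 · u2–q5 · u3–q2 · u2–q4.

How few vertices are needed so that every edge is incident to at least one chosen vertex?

{u3, q4, q5} is a vertex cover of size 3: every edge has an endpoint in this set.
No smaller cover exists because u1–q5, u2–q4, u3–q2 is a matching of size 3, and a cover must include an endpoint of each of these disjoint edges (König's theorem).

3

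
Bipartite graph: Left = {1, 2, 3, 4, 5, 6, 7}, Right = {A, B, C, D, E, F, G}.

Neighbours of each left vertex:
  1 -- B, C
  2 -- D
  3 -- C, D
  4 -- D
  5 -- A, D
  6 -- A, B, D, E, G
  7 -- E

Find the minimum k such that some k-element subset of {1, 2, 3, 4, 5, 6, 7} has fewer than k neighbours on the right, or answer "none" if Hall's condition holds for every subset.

2

Take S = {2, 4}. Its neighbourhood is {D}, so |N(S)| = 1 < |S| = 2.
No single vertex violates Hall's condition since each has at least one neighbour, so 2 is the minimum.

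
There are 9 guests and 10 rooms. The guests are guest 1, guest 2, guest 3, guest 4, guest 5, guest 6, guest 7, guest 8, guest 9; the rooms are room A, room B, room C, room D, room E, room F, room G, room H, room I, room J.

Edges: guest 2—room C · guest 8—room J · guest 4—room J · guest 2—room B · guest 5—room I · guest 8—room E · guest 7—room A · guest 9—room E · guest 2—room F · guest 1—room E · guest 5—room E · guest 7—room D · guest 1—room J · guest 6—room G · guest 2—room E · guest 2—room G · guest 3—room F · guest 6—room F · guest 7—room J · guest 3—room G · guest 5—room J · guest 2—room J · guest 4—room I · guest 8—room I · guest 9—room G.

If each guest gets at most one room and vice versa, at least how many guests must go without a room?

For example, pair guest 1-room E, guest 2-room C, guest 3-room F, guest 4-room J, guest 5-room I, guest 6-room G, guest 7-room D.
The set {guest 1, guest 3, guest 4, guest 5, guest 6, guest 8, guest 9} has only 5 neighbours ({room E, room F, room G, room I, room J}), so by Hall's theorem at most 7 of the 9 guests can be matched.
That matches 7 of the 9, leaving 2 unmatched; no matching can do better.

2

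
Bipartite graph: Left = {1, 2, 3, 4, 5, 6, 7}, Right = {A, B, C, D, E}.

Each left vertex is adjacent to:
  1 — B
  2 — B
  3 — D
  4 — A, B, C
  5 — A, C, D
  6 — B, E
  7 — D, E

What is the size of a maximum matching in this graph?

A valid assignment of size 5: 1–B, 3–D, 4–A, 5–C, 6–E.
The set {1, 2, 3, 6, 7} has only 3 neighbours ({B, D, E}), so by Hall's theorem at most 5 of the 7 left vertices can be matched.

5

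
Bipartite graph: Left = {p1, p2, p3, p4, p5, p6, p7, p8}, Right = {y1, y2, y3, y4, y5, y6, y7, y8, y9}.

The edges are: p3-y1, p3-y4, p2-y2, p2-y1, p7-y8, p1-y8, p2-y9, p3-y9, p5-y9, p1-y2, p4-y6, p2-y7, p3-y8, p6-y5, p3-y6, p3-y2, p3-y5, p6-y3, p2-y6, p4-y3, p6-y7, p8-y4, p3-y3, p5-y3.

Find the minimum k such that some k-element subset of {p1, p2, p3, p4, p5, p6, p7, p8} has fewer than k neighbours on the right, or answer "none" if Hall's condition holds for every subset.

none

A matching saturating every left vertex exists, for instance p1→y2, p2→y1, p3→y6, p4→y3, p5→y9, p6→y7, p7→y8, p8→y4.
By Hall's marriage theorem, this means |N(S)| ≥ |S| for every subset S, so no violating subset exists.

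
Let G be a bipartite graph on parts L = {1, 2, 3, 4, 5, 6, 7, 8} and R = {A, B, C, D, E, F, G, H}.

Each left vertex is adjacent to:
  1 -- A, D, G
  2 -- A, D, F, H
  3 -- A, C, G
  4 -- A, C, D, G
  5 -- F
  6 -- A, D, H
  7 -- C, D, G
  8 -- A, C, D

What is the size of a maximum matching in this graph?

6

For example, pair 1-G, 2-H, 3-A, 4-C, 5-F, 6-D.
The set {1, 2, 3, 4, 5, 6, 7, 8} has only 6 neighbours ({A, C, D, F, G, H}), so by Hall's theorem at most 6 of the 8 left vertices can be matched.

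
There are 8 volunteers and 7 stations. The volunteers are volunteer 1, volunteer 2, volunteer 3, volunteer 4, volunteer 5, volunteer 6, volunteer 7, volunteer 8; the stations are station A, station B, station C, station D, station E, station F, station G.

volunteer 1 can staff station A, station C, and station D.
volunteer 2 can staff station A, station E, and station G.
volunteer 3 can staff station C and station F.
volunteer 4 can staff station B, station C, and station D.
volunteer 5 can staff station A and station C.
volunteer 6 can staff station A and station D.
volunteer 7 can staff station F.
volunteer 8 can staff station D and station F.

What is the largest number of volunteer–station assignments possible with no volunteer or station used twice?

A valid assignment of size 6: volunteer 1→station D, volunteer 2→station G, volunteer 3→station F, volunteer 4→station B, volunteer 5→station C, volunteer 6→station A.
The set {volunteer 1, volunteer 3, volunteer 5, volunteer 6, volunteer 7, volunteer 8} has only 4 neighbours ({station A, station C, station D, station F}), so by Hall's theorem at most 6 of the 8 volunteers can be matched.

6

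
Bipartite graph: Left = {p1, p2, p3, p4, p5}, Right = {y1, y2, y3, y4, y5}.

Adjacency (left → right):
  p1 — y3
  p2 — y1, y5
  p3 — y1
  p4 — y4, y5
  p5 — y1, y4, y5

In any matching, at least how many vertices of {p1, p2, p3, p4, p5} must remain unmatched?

1

A valid assignment of size 4: p1-y3, p2-y5, p3-y1, p4-y4.
The set {p2, p3, p4, p5} has only 3 neighbours ({y1, y4, y5}), so by Hall's theorem at most 4 of the 5 left vertices can be matched.
That matches 4 of the 5, leaving 1 unmatched; no matching can do better.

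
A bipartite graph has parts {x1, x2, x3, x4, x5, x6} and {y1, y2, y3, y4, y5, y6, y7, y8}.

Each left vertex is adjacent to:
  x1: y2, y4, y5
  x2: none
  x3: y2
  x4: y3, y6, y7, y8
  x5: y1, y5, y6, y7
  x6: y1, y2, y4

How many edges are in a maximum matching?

5

One maximum matching: x1→y5, x3→y2, x4→y3, x5→y7, x6→y1.
The set {x2} has only 0 neighbours (∅), so by Hall's theorem at most 5 of the 6 left vertices can be matched.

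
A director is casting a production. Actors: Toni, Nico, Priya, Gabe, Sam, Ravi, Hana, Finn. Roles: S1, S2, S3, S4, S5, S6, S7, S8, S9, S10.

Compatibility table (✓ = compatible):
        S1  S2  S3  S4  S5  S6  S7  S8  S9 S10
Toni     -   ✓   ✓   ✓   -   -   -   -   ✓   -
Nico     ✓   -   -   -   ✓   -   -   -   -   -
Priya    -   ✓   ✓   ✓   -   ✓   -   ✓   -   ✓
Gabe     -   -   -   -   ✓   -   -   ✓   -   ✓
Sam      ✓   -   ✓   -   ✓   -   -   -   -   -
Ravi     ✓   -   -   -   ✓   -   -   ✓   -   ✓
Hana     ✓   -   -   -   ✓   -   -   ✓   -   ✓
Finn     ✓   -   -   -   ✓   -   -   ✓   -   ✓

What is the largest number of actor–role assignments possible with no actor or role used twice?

7

One maximum matching: Toni–S4, Nico–S1, Priya–S2, Gabe–S5, Sam–S3, Ravi–S10, Hana–S8.
The set {Nico, Gabe, Ravi, Hana, Finn} has only 4 neighbours ({S1, S10, S5, S8}), so by Hall's theorem at most 7 of the 8 actors can be matched.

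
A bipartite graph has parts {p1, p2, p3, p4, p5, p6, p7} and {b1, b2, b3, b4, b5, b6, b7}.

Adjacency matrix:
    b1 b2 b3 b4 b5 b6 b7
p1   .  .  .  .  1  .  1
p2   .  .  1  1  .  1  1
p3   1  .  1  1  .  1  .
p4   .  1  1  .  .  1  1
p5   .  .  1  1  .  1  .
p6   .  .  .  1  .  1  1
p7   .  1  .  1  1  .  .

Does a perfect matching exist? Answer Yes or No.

Yes

For example, pair p1–b7, p2–b3, p3–b1, p4–b2, p5–b4, p6–b6, p7–b5.
Every left vertex is matched, so this is a perfect matching.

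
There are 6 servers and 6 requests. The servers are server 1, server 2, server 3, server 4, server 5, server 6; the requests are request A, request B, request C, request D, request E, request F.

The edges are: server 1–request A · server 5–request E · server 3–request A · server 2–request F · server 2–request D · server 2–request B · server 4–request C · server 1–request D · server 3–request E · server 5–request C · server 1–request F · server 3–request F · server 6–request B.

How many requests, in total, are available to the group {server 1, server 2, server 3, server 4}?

6

The union of neighbours of {server 1, server 2, server 3, server 4} is {request A, request B, request C, request D, request E, request F}, which has 6 elements.
Since |N(S)| = 6 ≥ |S| = 4, Hall's condition holds for this subset.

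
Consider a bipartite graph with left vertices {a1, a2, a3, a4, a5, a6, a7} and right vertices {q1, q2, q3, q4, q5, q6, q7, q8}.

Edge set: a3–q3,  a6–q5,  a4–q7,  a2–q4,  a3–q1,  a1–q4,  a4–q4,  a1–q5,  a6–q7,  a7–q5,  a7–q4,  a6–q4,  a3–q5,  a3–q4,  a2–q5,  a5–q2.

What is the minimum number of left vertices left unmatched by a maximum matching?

2

For example, pair a1-q4, a2-q5, a3-q3, a4-q7, a5-q2.
The set {a1, a2, a4, a6, a7} has only 3 neighbours ({q4, q5, q7}), so by Hall's theorem at most 5 of the 7 left vertices can be matched.
That matches 5 of the 7, leaving 2 unmatched; no matching can do better.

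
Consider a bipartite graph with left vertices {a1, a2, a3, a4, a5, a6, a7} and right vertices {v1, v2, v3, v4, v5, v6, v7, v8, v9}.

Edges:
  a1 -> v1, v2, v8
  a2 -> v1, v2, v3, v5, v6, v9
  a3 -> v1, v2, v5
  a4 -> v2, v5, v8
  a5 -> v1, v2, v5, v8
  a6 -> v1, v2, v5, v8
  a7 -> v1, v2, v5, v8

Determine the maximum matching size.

5

One maximum matching: a1–v1, a2–v3, a3–v5, a4–v8, a5–v2.
The set {a1, a3, a4, a5, a6, a7} has only 4 neighbours ({v1, v2, v5, v8}), so by Hall's theorem at most 5 of the 7 left vertices can be matched.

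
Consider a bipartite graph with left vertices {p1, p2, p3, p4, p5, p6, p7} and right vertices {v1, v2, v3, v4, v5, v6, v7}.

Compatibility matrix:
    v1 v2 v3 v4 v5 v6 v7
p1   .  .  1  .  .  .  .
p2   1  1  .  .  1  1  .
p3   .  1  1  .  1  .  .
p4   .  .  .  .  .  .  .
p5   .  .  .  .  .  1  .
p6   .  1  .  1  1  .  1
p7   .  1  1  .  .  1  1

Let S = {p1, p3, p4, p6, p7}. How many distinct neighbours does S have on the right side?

The union of neighbours of {p1, p3, p4, p6, p7} is {v2, v3, v4, v5, v6, v7}, which has 6 elements.
Since |N(S)| = 6 ≥ |S| = 5, Hall's condition holds for this subset.

6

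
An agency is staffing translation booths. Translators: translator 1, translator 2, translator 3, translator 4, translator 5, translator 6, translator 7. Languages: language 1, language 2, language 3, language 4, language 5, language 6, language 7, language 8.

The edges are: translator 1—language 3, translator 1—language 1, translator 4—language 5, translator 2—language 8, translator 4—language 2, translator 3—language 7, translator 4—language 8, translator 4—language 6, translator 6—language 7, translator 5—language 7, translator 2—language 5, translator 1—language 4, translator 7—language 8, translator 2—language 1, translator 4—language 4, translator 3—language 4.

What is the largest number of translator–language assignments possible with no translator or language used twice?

One maximum matching: translator 1-language 3, translator 2-language 1, translator 3-language 4, translator 4-language 2, translator 5-language 7, translator 7-language 8.
The set {translator 5, translator 6} has only 1 neighbour ({language 7}), so by Hall's theorem at most 6 of the 7 translators can be matched.

6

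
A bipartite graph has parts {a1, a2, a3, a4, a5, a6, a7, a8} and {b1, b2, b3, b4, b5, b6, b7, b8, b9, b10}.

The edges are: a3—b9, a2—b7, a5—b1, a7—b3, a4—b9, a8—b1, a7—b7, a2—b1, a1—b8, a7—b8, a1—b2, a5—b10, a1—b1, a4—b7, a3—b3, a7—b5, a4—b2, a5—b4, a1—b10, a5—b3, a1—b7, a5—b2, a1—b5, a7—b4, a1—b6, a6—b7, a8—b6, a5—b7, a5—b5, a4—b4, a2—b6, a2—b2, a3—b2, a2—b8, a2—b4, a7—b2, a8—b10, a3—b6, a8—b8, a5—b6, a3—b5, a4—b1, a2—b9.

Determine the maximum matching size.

8

One maximum matching: a1–b10, a2–b1, a3–b6, a4–b2, a5–b4, a6–b7, a7–b5, a8–b8.
All 8 left vertices are matched, so no larger matching exists.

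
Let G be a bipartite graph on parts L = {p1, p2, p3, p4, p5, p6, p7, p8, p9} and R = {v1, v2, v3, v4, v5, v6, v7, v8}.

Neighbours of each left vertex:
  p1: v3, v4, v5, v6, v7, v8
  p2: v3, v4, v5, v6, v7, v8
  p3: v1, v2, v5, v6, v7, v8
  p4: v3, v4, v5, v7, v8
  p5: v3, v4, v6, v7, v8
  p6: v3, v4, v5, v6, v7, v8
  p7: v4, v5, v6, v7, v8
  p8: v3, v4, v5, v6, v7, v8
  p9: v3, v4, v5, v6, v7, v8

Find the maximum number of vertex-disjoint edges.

For example, pair p1–v5, p2–v8, p3–v2, p4–v7, p5–v3, p6–v4, p7–v6.
The set {p1, p2, p4, p5, p6, p7, p8, p9} has only 6 neighbours ({v3, v4, v5, v6, v7, v8}), so by Hall's theorem at most 7 of the 9 left vertices can be matched.

7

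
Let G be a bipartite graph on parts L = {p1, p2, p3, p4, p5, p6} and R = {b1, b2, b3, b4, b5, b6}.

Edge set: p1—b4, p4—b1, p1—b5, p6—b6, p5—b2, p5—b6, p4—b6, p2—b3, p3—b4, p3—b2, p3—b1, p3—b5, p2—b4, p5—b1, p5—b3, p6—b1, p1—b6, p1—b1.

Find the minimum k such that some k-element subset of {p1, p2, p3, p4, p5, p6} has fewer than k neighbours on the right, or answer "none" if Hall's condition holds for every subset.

A matching saturating every left vertex exists, for instance p1→b5, p2→b3, p3→b4, p4→b1, p5→b2, p6→b6.
By Hall's marriage theorem, this means |N(S)| ≥ |S| for every subset S, so no violating subset exists.

none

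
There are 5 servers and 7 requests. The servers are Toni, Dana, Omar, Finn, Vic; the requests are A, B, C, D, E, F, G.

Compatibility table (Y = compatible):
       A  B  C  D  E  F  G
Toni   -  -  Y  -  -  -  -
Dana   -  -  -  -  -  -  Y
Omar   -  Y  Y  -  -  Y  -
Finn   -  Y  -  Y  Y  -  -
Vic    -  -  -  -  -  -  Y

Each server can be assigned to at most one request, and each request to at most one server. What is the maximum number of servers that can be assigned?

For example, pair Toni-C, Dana-G, Omar-F, Finn-B.
The set {Dana, Vic} has only 1 neighbour ({G}), so by Hall's theorem at most 4 of the 5 servers can be matched.

4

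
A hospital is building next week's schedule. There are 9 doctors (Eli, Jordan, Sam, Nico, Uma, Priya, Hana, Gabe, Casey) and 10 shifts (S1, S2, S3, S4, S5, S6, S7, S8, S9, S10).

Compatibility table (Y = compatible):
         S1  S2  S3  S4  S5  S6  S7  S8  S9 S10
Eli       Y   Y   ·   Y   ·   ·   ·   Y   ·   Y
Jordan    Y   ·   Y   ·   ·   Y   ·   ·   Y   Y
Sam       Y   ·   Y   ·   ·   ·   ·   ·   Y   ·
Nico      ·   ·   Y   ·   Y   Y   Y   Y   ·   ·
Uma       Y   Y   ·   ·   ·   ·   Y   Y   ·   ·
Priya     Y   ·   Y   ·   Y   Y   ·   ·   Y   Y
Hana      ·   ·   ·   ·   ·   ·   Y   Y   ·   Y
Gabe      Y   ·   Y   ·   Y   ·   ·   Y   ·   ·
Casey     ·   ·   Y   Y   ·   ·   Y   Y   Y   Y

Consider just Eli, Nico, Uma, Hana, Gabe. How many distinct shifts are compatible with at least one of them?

The union of neighbours of {Eli, Nico, Uma, Hana, Gabe} is {S1, S2, S3, S4, S5, S6, S7, S8, S10}, which has 9 elements.
Since |N(S)| = 9 ≥ |S| = 5, Hall's condition holds for this subset.

9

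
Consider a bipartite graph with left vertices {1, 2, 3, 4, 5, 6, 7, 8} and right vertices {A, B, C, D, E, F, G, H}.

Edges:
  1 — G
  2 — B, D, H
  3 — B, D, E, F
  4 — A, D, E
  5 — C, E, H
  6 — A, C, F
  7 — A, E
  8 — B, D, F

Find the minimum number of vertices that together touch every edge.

8

The 8 edges 1–G, 2–D, 3–F, 4–E, 5–H, 6–C, 7–A, 8–B form a matching, so any vertex cover needs at least 8 vertices (one per matched edge).
Conversely {1, 2, 3, 4, 5, 6, 7, 8} meets every edge and has exactly 8 vertices, so 8 is optimal.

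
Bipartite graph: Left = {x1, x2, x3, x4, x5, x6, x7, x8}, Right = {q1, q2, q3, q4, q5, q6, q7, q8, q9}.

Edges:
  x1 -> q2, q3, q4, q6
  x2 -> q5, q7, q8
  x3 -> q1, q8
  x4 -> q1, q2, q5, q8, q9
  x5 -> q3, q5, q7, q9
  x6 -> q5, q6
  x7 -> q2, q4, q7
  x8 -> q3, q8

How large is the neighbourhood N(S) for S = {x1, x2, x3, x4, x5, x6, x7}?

The union of neighbours of {x1, x2, x3, x4, x5, x6, x7} is {q1, q2, q3, q4, q5, q6, q7, q8, q9}, which has 9 elements.
Since |N(S)| = 9 ≥ |S| = 7, Hall's condition holds for this subset.

9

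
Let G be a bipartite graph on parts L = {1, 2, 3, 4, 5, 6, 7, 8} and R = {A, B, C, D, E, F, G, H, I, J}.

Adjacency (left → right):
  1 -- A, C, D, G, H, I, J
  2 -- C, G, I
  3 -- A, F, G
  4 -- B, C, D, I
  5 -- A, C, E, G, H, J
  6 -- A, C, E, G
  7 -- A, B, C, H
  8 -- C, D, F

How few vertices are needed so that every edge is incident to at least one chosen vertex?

A maximum matching has 8 edges (e.g. 1–J, 2–C, 3–G, 4–B, 5–A, 6–E, 7–H, 8–F).
By König's theorem the minimum vertex cover has the same size. One such cover is {1, 2, 3, 4, 5, 6, 7, 8}.

8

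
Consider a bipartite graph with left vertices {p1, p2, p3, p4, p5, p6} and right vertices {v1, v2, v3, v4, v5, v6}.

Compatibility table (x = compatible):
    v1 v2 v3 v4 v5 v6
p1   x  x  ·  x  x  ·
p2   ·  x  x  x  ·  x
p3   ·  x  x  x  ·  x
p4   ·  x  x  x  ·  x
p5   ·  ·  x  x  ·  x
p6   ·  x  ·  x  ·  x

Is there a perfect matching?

The set {p2, p3, p4, p5, p6} has only 4 neighbours ({v2, v3, v4, v6}), so by Hall's theorem at most 5 of the 6 left vertices can be matched.
Hence no matching covers every left vertex.

No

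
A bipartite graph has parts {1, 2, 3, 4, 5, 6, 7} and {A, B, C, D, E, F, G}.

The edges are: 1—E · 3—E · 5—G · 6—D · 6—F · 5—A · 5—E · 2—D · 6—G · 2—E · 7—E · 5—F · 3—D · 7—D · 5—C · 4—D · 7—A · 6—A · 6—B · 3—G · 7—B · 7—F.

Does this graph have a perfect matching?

The set {1, 2, 4} has only 2 neighbours ({D, E}), so by Hall's theorem at most 6 of the 7 left vertices can be matched.
Hence no matching covers every left vertex.

No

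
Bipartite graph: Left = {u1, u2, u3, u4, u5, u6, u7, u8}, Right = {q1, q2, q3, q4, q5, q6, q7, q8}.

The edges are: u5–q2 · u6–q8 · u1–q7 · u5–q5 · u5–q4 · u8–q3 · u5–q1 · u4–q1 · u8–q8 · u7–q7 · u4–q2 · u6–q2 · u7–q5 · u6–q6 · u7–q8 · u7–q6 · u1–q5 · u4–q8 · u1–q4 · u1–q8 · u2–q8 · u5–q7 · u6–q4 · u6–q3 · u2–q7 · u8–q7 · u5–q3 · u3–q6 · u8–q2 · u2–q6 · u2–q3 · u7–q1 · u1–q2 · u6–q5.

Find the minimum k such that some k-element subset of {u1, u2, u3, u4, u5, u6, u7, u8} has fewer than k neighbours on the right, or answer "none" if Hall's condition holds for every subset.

none

A matching saturating every left vertex exists, for instance u1→q5, u2→q3, u3→q6, u4→q2, u5→q7, u6→q4, u7→q1, u8→q8.
By Hall's marriage theorem, this means |N(S)| ≥ |S| for every subset S, so no violating subset exists.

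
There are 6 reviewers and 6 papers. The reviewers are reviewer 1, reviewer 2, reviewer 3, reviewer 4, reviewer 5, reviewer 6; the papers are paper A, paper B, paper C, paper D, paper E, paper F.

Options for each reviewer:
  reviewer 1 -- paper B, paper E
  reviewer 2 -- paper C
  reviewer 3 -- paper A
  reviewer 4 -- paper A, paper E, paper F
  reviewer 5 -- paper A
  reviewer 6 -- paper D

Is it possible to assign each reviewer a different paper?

The set {reviewer 3, reviewer 5} has only 1 neighbour ({paper A}), so by Hall's theorem at most 5 of the 6 reviewers can be matched.
Hence no matching covers every reviewer.

No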